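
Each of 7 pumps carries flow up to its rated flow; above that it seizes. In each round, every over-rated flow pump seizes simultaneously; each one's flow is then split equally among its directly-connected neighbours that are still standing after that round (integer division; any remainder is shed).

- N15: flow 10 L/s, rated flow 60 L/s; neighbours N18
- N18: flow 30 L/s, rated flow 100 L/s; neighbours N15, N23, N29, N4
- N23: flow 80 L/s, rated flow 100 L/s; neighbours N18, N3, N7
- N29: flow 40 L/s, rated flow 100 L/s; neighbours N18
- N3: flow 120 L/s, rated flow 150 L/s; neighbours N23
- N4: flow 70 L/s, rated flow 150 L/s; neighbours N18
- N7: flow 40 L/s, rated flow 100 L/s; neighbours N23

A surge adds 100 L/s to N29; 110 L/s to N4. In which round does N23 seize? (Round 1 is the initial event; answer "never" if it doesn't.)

Round 1 — N29 at 140 > 100; N4 at 180 > 150. N29, N4 seize.
  N29 sheds 140 L/s to N18: 140 each.
    N18: 30+140 = 170 > 100
  N4 sheds 180 L/s to N18: 180 each.
    N18: 170+180 = 350 > 100
Round 2 — N18 seizes.
  N18 sheds 350 L/s to N15, N23: 175 each.
    N15: 10+175 = 185 > 60
    N23: 80+175 = 255 > 100
Round 3 — N15, N23 seize.
  N15 sheds 185 L/s: no online neighbours, lost.
  N23 sheds 255 L/s to N3, N7: 127 each (1 lost).
    N3: 120+127 = 247 > 150
    N7: 40+127 = 167 > 100
Round 4 — N3, N7 seize.
  N3 sheds 247 L/s: no online neighbours, lost.
  N7 sheds 167 L/s: no online neighbours, lost.
No further seizures.

3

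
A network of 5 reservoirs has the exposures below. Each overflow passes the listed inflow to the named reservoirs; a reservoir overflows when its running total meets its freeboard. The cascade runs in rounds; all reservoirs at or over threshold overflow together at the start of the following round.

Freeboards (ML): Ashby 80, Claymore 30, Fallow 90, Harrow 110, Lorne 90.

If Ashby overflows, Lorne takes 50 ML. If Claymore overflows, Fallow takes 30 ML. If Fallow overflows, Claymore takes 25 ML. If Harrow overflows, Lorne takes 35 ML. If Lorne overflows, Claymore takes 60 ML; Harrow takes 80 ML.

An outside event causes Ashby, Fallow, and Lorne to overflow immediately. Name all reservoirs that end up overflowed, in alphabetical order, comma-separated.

Round 1 — Ashby, Fallow, Lorne overflow (initial).
  Claymore: +25+60 → 85 ≥ 30
  Harrow: +80 → 80 < 110
Round 2 — Claymore overflows.
No further overflows.

Ashby, Claymore, Fallow, Lorne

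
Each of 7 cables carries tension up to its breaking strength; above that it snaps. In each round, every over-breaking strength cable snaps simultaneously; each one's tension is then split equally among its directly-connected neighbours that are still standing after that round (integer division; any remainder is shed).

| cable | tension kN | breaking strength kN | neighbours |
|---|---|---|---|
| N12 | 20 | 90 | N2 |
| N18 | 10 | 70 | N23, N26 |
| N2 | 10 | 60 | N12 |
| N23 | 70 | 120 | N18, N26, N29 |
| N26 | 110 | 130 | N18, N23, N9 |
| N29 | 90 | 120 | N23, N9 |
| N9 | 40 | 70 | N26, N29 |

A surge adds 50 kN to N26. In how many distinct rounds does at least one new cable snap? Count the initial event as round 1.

3

Round 1 — N26 at 160 > 130. N26 snaps.
  N26 sheds 160 kN to N18, N23, N9: 53 each (1 lost).
    N18: 10+53 = 63 ≤ 70
    N23: 70+53 = 123 > 120
    N9: 40+53 = 93 > 70
Round 2 — N23, N9 snap.
  N23 sheds 123 kN to N18, N29: 61 each (1 lost).
    N18: 63+61 = 124 > 70
    N29: 90+61 = 151 > 120
  N9 sheds 93 kN to N29: 93 each.
    N29: 151+93 = 244 > 120
Round 3 — N18, N29 snap.
  N18 sheds 124 kN: no online neighbours, lost.
  N29 sheds 244 kN: no online neighbours, lost.
No further breaks.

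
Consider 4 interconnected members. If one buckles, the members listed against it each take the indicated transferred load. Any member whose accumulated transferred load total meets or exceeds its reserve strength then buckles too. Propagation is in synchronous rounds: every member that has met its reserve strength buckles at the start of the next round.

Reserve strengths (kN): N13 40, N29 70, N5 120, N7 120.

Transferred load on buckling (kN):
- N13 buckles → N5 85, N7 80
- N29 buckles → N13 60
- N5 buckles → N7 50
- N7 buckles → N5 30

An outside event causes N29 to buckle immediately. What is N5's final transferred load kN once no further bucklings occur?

Round 1 — N29 buckles (initial).
  N13: +60 → 60 ≥ 40
Round 2 — N13 buckles.
  N5: +85 → 85 < 120
  N7: +80 → 80 < 120
No further bucklings.

85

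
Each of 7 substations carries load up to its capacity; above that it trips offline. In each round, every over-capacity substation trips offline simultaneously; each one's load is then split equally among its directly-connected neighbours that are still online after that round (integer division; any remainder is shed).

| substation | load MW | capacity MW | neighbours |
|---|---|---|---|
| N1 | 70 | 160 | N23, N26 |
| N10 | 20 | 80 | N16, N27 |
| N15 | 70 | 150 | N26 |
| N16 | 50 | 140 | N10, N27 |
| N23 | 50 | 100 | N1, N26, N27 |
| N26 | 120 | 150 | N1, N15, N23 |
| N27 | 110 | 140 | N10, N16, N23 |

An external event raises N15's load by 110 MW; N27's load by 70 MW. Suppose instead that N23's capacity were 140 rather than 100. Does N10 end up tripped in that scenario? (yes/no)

With N23's capacity at 140:
Round 1 — N15 at 180 > 150; N27 at 180 > 140. N15, N27 trip offline.
  N15 sheds 180 MW to N26: 180 each.
    N26: 120+180 = 300 > 150
  N27 sheds 180 MW to N10, N16, N23: 60 each.
    N10: 20+60 = 80 ≤ 80
    N16: 50+60 = 110 ≤ 140
    N23: 50+60 = 110 ≤ 140
Round 2 — N26 trips offline.
  N26 sheds 300 MW to N1, N23: 150 each.
    N1: 70+150 = 220 > 160
    N23: 110+150 = 260 > 140
Round 3 — N1, N23 trip offline.
  N1 sheds 220 MW: no online neighbours, lost.
  N23 sheds 260 MW: no online neighbours, lost.
No further trips.

no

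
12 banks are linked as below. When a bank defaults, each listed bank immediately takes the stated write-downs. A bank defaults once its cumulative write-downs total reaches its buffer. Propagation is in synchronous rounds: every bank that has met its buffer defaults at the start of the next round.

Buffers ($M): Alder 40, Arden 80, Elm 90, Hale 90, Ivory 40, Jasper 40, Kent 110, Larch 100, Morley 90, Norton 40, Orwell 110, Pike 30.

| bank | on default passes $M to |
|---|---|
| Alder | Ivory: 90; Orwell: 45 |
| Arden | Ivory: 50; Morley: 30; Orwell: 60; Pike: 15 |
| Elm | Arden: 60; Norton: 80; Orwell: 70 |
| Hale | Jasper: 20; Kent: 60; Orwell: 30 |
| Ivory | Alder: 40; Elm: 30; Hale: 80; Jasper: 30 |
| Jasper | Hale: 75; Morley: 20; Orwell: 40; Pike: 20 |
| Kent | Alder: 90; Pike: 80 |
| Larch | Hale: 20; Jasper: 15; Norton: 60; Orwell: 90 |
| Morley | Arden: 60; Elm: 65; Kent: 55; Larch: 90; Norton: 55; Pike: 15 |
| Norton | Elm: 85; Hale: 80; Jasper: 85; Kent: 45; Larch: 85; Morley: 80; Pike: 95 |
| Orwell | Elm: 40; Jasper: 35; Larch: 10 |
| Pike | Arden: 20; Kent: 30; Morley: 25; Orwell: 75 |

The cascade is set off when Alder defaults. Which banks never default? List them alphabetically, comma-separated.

Round 1 — Alder defaults (initial).
  Ivory: +90 → 90 ≥ 40
  Orwell: +45 → 45 < 110
Round 2 — Ivory defaults.
  Elm: +30 → 30 < 90
  Hale: +80 → 80 < 90
  Jasper: +30 → 30 < 40
No further defaults.

Arden, Elm, Hale, Jasper, Kent, Larch, Morley, Norton, Orwell, Pike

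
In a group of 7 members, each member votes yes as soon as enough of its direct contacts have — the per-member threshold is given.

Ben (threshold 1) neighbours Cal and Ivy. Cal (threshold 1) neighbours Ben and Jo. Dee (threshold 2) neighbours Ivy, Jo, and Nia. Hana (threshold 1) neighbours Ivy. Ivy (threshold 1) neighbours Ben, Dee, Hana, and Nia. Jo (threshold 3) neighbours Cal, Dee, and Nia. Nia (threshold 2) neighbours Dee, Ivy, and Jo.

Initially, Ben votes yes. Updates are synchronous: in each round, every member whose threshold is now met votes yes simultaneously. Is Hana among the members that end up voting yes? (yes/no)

Round 1 — Ben votes yes (initial).
Round 2 — checking thresholds:
  Cal: 1 of 2 neighbours ≥ 1, votes yes.
  Ivy: 1 of 4 neighbours ≥ 1, votes yes.
Round 3 — checking thresholds:
  Dee: 1 of 3 neighbours < 2, below threshold.
  Hana: 1 of 1 neighbours ≥ 1, votes yes.
  Jo: 1 of 3 neighbours < 3, below threshold.
  Nia: 1 of 3 neighbours < 2, below threshold.
Round 4 — no new yes votes; cascade stops.

yes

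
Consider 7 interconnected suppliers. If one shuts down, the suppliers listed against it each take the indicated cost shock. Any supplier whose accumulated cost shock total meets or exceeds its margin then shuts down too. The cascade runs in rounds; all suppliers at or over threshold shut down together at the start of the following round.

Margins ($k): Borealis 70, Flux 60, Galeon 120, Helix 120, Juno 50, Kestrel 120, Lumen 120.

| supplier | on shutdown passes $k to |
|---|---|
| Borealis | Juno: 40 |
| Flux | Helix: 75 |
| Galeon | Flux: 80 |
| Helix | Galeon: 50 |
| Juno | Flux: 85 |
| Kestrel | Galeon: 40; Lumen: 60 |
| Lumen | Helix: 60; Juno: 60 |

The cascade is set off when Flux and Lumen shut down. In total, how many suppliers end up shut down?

4

Round 1 — Flux, Lumen shut down (initial).
  Helix: +75+60 → 135 ≥ 120
  Juno: +60 → 60 ≥ 50
Round 2 — Helix, Juno shut down.
  Galeon: +50 → 50 < 120
No further shutdowns.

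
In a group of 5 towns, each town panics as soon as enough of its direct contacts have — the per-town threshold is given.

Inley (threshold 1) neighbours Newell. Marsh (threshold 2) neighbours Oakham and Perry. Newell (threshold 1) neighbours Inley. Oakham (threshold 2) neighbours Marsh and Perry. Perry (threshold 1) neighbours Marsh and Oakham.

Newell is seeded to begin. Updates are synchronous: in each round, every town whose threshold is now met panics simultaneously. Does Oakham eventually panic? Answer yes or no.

no

Round 1 — Newell panics (initial).
Round 2 — checking thresholds:
  Inley: 1 of 1 neighbours ≥ 1, panics.
Round 3 — no new panics; cascade stops.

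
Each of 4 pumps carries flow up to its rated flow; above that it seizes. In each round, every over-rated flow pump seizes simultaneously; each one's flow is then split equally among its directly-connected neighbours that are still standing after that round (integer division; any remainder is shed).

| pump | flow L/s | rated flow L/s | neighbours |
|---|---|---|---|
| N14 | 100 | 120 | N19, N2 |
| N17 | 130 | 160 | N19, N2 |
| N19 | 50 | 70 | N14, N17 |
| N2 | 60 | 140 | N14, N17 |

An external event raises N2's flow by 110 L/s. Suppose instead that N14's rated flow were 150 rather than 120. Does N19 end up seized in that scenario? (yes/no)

With N14's rated flow at 150:
Round 1 — N2 at 170 > 140. N2 seizes.
  N2 sheds 170 L/s to N14, N17: 85 each.
    N14: 100+85 = 185 > 150
    N17: 130+85 = 215 > 160
Round 2 — N14, N17 seize.
  N14 sheds 185 L/s to N19: 185 each.
    N19: 50+185 = 235 > 70
  N17 sheds 215 L/s to N19: 215 each.
    N19: 235+215 = 450 > 70
Round 3 — N19 seizes.
  N19 sheds 450 L/s: no online neighbours, lost.
No further seizures.

yes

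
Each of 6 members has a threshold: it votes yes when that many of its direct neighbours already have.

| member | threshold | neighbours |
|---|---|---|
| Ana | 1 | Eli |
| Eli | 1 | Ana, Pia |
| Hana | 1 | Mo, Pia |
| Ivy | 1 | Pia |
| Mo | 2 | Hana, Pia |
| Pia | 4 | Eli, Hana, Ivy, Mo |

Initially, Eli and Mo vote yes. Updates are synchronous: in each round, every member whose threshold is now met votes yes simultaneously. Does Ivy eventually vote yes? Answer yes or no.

no

Round 1 — Eli, Mo vote yes (initial).
Round 2 — checking thresholds:
  Ana: 1 of 1 neighbours ≥ 1, votes yes.
  Hana: 1 of 2 neighbours ≥ 1, votes yes.
  Pia: 2 of 4 neighbours < 4, not yet.
Round 3 — no new yes votes; cascade stops.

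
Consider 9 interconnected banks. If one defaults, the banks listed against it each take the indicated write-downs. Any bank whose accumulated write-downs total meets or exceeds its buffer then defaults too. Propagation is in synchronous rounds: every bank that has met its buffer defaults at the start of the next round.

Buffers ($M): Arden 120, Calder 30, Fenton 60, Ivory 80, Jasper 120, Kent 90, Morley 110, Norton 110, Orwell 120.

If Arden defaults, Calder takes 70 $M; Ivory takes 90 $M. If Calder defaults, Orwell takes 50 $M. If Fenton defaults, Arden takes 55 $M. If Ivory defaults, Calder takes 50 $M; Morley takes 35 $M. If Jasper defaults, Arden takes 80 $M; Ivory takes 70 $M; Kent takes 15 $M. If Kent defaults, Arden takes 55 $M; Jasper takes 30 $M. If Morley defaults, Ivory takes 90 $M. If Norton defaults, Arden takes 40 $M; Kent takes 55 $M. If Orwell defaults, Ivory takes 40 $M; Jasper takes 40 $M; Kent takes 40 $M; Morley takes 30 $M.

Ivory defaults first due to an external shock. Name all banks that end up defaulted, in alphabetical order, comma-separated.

Round 1 — Ivory defaults (initial).
  Calder: +50 → 50 ≥ 30
  Morley: +35 → 35 < 110
Round 2 — Calder defaults.
  Orwell: +50 → 50 < 120
No further defaults.

Calder, Ivory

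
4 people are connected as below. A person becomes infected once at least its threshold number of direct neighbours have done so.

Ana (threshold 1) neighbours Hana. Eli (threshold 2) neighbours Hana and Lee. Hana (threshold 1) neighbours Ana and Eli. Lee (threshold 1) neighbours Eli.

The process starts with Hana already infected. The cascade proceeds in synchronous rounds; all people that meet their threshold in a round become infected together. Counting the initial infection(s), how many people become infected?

Round 1 — Hana becomes infected (initial).
Round 2 — checking thresholds:
  Ana: 1 of 1 neighbours ≥ 1, becomes infected.
  Eli: 1 of 2 neighbours < 2, holds.
Round 3 — no new infections; cascade stops.

2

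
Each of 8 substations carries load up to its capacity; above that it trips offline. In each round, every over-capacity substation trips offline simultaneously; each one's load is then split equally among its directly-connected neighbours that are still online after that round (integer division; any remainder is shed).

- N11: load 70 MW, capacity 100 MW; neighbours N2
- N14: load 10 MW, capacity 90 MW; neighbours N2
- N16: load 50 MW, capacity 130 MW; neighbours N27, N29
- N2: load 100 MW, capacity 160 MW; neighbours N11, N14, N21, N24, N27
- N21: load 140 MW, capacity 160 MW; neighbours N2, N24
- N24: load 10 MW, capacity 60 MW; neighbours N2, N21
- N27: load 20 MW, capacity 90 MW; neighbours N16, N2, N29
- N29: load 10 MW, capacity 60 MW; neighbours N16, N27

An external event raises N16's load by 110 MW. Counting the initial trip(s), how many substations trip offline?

Round 1 — N16 at 160 > 130. N16 trips offline.
  N16 sheds 160 MW to N27, N29: 80 each.
    N27: 20+80 = 100 > 90
    N29: 10+80 = 90 > 60
Round 2 — N27, N29 trip offline.
  N27 sheds 100 MW to N2: 100 each.
    N2: 100+100 = 200 > 160
  N29 sheds 90 MW: no online neighbours, lost.
Round 3 — N2 trips offline.
  N2 sheds 200 MW to N11, N14, N21, N24: 50 each.
    N11: 70+50 = 120 > 100
    N14: 10+50 = 60 ≤ 90
    N21: 140+50 = 190 > 160
    N24: 10+50 = 60 ≤ 60
Round 4 — N11, N21 trip offline.
  N11 sheds 120 MW: no online neighbours, lost.
  N21 sheds 190 MW to N24: 190 each.
    N24: 60+190 = 250 > 60
Round 5 — N24 trips offline.
  N24 sheds 250 MW: no online neighbours, lost.
No further trips.

7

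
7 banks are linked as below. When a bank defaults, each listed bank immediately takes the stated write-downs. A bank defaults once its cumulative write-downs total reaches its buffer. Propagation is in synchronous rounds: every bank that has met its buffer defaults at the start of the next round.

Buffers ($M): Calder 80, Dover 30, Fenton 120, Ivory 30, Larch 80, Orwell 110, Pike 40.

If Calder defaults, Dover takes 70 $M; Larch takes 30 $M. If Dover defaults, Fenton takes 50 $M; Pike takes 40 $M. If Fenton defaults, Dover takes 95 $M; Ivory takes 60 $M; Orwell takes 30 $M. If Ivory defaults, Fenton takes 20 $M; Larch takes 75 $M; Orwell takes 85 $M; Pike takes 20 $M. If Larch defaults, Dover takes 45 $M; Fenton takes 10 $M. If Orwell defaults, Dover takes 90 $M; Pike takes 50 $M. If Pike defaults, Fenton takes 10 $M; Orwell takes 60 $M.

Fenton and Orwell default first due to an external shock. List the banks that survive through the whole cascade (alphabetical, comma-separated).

Calder, Larch

Round 1 — Fenton, Orwell default (initial).
  Dover: +95+90 → 185 ≥ 30
  Ivory: +60 → 60 ≥ 30
  Pike: +50 → 50 ≥ 40
Round 2 — Dover, Ivory, Pike default.
  Larch: +75 → 75 < 80
No further defaults.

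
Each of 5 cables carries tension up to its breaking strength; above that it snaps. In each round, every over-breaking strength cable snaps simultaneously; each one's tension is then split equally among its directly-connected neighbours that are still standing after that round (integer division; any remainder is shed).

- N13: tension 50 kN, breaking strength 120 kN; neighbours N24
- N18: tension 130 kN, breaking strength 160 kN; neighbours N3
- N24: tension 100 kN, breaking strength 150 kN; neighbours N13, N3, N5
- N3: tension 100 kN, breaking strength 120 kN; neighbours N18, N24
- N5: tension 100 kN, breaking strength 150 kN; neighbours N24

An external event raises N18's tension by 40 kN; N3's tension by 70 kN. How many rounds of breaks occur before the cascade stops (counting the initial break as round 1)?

3

Round 1 — N18 at 170 > 160; N3 at 170 > 120. N18, N3 snap.
  N18 sheds 170 kN: no online neighbours, lost.
  N3 sheds 170 kN to N24: 170 each.
    N24: 100+170 = 270 > 150
Round 2 — N24 snaps.
  N24 sheds 270 kN to N13, N5: 135 each.
    N13: 50+135 = 185 > 120
    N5: 100+135 = 235 > 150
Round 3 — N13, N5 snap.
  N13 sheds 185 kN: no online neighbours, lost.
  N5 sheds 235 kN: no online neighbours, lost.
No further breaks.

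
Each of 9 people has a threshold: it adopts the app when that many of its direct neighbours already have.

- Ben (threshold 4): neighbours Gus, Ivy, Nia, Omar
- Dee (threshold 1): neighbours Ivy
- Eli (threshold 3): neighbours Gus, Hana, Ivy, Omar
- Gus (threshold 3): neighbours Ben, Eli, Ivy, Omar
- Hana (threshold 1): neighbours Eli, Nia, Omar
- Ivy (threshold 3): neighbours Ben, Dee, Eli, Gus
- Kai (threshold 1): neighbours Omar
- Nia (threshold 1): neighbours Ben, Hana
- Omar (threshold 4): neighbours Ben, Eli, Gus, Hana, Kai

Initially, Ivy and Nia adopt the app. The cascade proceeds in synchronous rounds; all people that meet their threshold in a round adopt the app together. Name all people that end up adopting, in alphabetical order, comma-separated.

Round 1 — Ivy, Nia adopt the app (initial).
Round 2 — checking thresholds:
  Ben: 2 of 4 neighbours < 4, not yet.
  Dee: 1 of 1 neighbours ≥ 1, adopts the app.
  Eli: 1 of 4 neighbours < 3, not yet.
  Gus: 1 of 4 neighbours < 3, not yet.
  Hana: 1 of 3 neighbours ≥ 1, adopts the app.
Round 3 — no new adoptions; cascade stops.

Dee, Hana, Ivy, Nia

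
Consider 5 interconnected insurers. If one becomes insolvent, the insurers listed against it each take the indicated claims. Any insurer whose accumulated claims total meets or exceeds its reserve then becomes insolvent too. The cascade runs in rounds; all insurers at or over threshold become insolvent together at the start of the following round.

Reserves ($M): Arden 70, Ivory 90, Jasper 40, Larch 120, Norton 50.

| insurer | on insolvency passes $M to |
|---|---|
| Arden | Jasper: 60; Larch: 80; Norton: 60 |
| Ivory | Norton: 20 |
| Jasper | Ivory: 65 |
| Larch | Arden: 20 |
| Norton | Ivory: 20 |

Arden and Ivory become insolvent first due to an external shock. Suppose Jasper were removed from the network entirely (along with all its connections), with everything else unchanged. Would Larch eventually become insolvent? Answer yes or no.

With Jasper removed:
Round 1 — Arden, Ivory become insolvent (initial).
  Larch: +80 → 80 < 120
  Norton: +60+20 → 80 ≥ 50
Round 2 — Norton becomes insolvent.
No further insolvencies.

no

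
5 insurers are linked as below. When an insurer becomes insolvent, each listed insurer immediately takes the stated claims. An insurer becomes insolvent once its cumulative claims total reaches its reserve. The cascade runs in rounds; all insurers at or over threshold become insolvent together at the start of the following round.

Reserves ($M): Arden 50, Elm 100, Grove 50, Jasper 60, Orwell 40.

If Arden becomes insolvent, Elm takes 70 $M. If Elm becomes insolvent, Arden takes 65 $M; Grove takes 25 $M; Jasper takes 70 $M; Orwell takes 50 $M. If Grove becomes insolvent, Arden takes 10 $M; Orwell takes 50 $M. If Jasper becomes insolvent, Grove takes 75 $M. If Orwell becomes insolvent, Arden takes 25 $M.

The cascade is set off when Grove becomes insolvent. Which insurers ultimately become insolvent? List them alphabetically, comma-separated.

Round 1 — Grove becomes insolvent (initial).
  Arden: +10 → 10 < 50
  Orwell: +50 → 50 ≥ 40
Round 2 — Orwell becomes insolvent.
  Arden: +25 → 35 < 50
No further insolvencies.

Grove, Orwell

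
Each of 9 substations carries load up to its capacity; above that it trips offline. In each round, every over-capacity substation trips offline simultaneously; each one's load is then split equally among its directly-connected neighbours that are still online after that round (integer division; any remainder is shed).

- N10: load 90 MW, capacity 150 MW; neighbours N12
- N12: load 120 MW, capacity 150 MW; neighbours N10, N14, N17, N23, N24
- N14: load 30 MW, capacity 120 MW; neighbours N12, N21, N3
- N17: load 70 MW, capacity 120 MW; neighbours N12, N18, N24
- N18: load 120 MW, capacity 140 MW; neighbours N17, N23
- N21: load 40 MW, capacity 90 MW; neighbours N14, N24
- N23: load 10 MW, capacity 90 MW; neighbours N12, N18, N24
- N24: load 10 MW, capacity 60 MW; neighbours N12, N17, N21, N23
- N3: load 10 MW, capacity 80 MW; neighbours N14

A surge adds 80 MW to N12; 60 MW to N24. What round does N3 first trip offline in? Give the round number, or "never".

never

Round 1 — N12 at 200 > 150; N24 at 70 > 60. N12, N24 trip offline.
  N12 sheds 200 MW to N10, N14, N17, N23: 50 each.
    N10: 90+50 = 140 ≤ 150
    N14: 30+50 = 80 ≤ 120
    N17: 70+50 = 120 ≤ 120
    N23: 10+50 = 60 ≤ 90
  N24 sheds 70 MW to N17, N21, N23: 23 each (1 lost).
    N17: 120+23 = 143 > 120
    N21: 40+23 = 63 ≤ 90
    N23: 60+23 = 83 ≤ 90
Round 2 — N17 trips offline.
  N17 sheds 143 MW to N18: 143 each.
    N18: 120+143 = 263 > 140
Round 3 — N18 trips offline.
  N18 sheds 263 MW to N23: 263 each.
    N23: 83+263 = 346 > 90
Round 4 — N23 trips offline.
  N23 sheds 346 MW: no online neighbours, lost.
No further trips.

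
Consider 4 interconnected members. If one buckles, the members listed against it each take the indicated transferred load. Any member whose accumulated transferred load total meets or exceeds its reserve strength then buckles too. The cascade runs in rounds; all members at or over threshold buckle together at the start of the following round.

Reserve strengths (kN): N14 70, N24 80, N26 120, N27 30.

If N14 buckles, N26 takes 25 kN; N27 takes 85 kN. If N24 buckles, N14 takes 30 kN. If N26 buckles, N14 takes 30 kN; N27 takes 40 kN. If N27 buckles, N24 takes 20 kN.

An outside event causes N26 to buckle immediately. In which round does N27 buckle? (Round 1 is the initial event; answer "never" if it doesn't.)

2

Round 1 — N26 buckles (initial).
  N14: +30 → 30 < 70
  N27: +40 → 40 ≥ 30
Round 2 — N27 buckles.
  N24: +20 → 20 < 80
No further bucklings.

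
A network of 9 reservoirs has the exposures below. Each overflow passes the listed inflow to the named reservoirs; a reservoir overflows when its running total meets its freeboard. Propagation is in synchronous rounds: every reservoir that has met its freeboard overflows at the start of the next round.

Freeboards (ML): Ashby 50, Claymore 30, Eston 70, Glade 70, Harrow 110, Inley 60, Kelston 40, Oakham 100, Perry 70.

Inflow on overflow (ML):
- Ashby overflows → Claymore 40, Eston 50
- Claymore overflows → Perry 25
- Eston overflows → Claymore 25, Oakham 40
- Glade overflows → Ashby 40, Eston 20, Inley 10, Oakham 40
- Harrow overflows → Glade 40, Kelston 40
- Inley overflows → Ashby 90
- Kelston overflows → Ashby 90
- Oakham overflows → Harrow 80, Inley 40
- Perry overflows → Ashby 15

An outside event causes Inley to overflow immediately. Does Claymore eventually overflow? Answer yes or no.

yes

Round 1 — Inley overflows (initial).
  Ashby: +90 → 90 ≥ 50
Round 2 — Ashby overflows.
  Claymore: +40 → 40 ≥ 30
  Eston: +50 → 50 < 70
Round 3 — Claymore overflows.
  Perry: +25 → 25 < 70
No further overflows.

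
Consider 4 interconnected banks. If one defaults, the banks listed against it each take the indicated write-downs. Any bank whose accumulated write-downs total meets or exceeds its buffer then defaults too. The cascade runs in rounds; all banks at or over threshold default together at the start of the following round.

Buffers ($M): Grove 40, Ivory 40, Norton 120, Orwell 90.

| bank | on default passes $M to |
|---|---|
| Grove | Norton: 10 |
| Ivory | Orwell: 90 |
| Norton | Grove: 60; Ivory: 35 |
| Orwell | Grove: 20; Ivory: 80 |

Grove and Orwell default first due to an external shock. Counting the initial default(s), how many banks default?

3

Round 1 — Grove, Orwell default (initial).
  Ivory: +80 → 80 ≥ 40
  Norton: +10 → 10 < 120
Round 2 — Ivory defaults.
No further defaults.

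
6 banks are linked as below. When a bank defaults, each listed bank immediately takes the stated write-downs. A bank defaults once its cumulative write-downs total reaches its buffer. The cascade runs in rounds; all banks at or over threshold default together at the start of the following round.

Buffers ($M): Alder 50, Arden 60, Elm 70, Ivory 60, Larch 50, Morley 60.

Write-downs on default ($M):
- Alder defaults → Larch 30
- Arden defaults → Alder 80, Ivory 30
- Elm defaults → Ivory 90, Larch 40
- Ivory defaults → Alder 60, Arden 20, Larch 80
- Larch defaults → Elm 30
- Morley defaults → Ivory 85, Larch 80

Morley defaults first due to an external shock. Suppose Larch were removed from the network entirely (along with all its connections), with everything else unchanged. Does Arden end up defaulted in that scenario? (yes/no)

no

With Larch removed:
Round 1 — Morley defaults (initial).
  Ivory: +85 → 85 ≥ 60
Round 2 — Ivory defaults.
  Alder: +60 → 60 ≥ 50
  Arden: +20 → 20 < 60
Round 3 — Alder defaults.
No further defaults.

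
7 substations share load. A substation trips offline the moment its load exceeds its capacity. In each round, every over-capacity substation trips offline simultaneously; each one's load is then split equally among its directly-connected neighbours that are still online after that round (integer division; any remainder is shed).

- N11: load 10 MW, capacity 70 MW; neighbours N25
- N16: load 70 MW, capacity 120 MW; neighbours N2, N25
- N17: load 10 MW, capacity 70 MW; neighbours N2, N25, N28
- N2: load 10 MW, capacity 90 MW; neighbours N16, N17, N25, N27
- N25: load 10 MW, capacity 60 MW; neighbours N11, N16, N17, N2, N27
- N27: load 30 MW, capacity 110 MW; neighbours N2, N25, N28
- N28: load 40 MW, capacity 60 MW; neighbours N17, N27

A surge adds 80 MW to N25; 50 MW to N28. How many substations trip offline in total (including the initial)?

Round 1 — N25 at 90 > 60; N28 at 90 > 60. N25, N28 trip offline.
  N25 sheds 90 MW to N11, N16, N17, N2, N27: 18 each.
    N11: 10+18 = 28 ≤ 70
    N16: 70+18 = 88 ≤ 120
    N17: 10+18 = 28 ≤ 70
    N2: 10+18 = 28 ≤ 90
    N27: 30+18 = 48 ≤ 110
  N28 sheds 90 MW to N17, N27: 45 each.
    N17: 28+45 = 73 > 70
    N27: 48+45 = 93 ≤ 110
Round 2 — N17 trips offline.
  N17 sheds 73 MW to N2: 73 each.
    N2: 28+73 = 101 > 90
Round 3 — N2 trips offline.
  N2 sheds 101 MW to N16, N27: 50 each (1 lost).
    N16: 88+50 = 138 > 120
    N27: 93+50 = 143 > 110
Round 4 — N16, N27 trip offline.
  N16 sheds 138 MW: no online neighbours, lost.
  N27 sheds 143 MW: no online neighbours, lost.
No further trips.

6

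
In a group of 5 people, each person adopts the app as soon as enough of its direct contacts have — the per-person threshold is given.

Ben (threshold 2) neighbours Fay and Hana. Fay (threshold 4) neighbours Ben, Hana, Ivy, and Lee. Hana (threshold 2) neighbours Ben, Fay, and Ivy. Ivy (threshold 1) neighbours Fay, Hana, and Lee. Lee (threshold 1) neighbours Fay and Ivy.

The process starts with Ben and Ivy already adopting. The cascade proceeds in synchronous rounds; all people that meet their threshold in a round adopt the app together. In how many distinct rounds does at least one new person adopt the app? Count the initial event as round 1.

Round 1 — Ben, Ivy adopt the app (initial).
Round 2 — checking thresholds:
  Fay: 2 of 4 neighbours < 4, not yet.
  Hana: 2 of 3 neighbours ≥ 2, adopts the app.
  Lee: 1 of 2 neighbours ≥ 1, adopts the app.
Round 3 — checking thresholds:
  Fay: 4 of 4 neighbours ≥ 4, adopts the app.
Round 4 — no new adoptions; cascade stops.

3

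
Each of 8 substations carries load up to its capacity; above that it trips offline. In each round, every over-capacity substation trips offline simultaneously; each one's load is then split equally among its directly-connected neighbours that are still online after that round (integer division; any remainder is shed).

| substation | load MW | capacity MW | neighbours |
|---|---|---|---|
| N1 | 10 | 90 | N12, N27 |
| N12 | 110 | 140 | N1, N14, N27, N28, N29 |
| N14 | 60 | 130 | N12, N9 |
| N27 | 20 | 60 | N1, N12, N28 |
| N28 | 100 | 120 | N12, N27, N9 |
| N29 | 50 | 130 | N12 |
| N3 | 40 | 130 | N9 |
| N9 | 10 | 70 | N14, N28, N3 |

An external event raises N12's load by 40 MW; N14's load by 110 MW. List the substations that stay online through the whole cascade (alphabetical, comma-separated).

N29

Round 1 — N12 at 150 > 140; N14 at 170 > 130. N12, N14 trip offline.
  N12 sheds 150 MW to N1, N27, N28, N29: 37 each (2 lost).
    N1: 10+37 = 47 ≤ 90
    N27: 20+37 = 57 ≤ 60
    N28: 100+37 = 137 > 120
    N29: 50+37 = 87 ≤ 130
  N14 sheds 170 MW to N9: 170 each.
    N9: 10+170 = 180 > 70
Round 2 — N28, N9 trip offline.
  N28 sheds 137 MW to N27: 137 each.
    N27: 57+137 = 194 > 60
  N9 sheds 180 MW to N3: 180 each.
    N3: 40+180 = 220 > 130
Round 3 — N27, N3 trip offline.
  N27 sheds 194 MW to N1: 194 each.
    N1: 47+194 = 241 > 90
  N3 sheds 220 MW: no online neighbours, lost.
Round 4 — N1 trips offline.
  N1 sheds 241 MW: no online neighbours, lost.
No further trips.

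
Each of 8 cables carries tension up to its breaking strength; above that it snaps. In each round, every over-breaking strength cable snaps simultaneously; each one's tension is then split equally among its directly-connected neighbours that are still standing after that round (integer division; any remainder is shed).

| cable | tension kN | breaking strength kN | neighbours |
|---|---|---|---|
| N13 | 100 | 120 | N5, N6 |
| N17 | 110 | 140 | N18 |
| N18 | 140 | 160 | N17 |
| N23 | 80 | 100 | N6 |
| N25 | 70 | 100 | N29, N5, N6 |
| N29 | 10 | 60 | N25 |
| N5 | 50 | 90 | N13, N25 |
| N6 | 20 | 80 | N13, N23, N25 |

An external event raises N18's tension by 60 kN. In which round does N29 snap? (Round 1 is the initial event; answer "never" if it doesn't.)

Round 1 — N18 at 200 > 160. N18 snaps.
  N18 sheds 200 kN to N17: 200 each.
    N17: 110+200 = 310 > 140
Round 2 — N17 snaps.
  N17 sheds 310 kN: no online neighbours, lost.
No further breaks.

never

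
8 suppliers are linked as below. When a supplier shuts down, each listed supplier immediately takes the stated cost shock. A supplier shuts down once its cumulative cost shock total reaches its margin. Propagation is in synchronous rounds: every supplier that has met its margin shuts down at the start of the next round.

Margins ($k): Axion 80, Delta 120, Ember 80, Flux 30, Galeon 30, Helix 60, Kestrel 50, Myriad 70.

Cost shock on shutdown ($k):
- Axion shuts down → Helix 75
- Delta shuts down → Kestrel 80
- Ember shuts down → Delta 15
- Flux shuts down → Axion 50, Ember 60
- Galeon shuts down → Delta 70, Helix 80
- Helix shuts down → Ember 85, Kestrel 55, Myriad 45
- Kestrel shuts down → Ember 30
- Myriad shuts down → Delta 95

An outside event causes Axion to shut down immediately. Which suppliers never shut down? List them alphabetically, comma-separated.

Round 1 — Axion shuts down (initial).
  Helix: +75 → 75 ≥ 60
Round 2 — Helix shuts down.
  Ember: +85 → 85 ≥ 80
  Kestrel: +55 → 55 ≥ 50
  Myriad: +45 → 45 < 70
Round 3 — Ember, Kestrel shut down.
  Delta: +15 → 15 < 120
No further shutdowns.

Delta, Flux, Galeon, Myriad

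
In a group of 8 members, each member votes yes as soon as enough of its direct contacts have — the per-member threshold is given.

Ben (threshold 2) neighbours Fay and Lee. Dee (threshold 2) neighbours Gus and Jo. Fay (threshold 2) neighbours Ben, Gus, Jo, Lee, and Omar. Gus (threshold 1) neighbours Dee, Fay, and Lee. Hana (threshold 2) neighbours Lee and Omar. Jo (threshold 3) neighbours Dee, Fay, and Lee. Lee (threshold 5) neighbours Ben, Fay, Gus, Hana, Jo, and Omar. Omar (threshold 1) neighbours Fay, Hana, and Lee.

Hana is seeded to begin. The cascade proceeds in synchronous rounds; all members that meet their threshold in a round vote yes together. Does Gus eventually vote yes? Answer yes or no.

Round 1 — Hana votes yes (initial).
Round 2 — checking thresholds:
  Lee: 1 of 6 neighbours < 5, not yet.
  Omar: 1 of 3 neighbours ≥ 1, votes yes.
Round 3 — no new yes votes; cascade stops.

no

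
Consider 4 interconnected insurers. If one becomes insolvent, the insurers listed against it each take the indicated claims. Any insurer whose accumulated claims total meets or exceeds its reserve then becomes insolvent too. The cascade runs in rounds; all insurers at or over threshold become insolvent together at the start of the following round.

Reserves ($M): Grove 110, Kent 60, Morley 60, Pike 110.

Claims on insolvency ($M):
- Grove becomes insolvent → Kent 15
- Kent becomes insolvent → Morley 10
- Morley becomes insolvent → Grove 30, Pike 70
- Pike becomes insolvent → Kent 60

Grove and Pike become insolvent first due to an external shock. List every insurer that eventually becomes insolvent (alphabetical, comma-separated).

Grove, Kent, Pike

Round 1 — Grove, Pike become insolvent (initial).
  Kent: +15+60 → 75 ≥ 60
Round 2 — Kent becomes insolvent.
  Morley: +10 → 10 < 60
No further insolvencies.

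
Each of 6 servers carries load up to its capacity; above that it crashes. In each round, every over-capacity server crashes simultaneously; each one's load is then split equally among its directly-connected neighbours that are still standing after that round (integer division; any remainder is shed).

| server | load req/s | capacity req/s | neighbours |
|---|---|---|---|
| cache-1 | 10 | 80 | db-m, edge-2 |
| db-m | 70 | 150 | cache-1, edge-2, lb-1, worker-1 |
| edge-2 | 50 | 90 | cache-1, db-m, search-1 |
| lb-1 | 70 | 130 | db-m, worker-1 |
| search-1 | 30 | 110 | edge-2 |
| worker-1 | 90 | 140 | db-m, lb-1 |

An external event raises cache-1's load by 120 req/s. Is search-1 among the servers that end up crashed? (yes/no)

no

Round 1 — cache-1 at 130 > 80. cache-1 crashes.
  cache-1 sheds 130 req/s to db-m, edge-2: 65 each.
    db-m: 70+65 = 135 ≤ 150
    edge-2: 50+65 = 115 > 90
Round 2 — edge-2 crashes.
  edge-2 sheds 115 req/s to db-m, search-1: 57 each (1 lost).
    db-m: 135+57 = 192 > 150
    search-1: 30+57 = 87 ≤ 110
Round 3 — db-m crashes.
  db-m sheds 192 req/s to lb-1, worker-1: 96 each.
    lb-1: 70+96 = 166 > 130
    worker-1: 90+96 = 186 > 140
Round 4 — lb-1, worker-1 crash.
  lb-1 sheds 166 req/s: no online neighbours, lost.
  worker-1 sheds 186 req/s: no online neighbours, lost.
No further crashes.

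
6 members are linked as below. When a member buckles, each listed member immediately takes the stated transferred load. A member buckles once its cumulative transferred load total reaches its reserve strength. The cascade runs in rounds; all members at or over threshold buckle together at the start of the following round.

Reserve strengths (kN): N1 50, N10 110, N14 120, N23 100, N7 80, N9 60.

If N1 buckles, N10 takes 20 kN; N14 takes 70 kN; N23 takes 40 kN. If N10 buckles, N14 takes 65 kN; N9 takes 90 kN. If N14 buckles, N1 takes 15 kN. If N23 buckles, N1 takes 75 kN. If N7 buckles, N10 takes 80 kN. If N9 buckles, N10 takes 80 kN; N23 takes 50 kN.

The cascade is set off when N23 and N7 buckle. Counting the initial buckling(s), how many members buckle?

Round 1 — N23, N7 buckle (initial).
  N1: +75 → 75 ≥ 50
  N10: +80 → 80 < 110
Round 2 — N1 buckles.
  N10: +20 → 100 < 110
  N14: +70 → 70 < 120
No further bucklings.

3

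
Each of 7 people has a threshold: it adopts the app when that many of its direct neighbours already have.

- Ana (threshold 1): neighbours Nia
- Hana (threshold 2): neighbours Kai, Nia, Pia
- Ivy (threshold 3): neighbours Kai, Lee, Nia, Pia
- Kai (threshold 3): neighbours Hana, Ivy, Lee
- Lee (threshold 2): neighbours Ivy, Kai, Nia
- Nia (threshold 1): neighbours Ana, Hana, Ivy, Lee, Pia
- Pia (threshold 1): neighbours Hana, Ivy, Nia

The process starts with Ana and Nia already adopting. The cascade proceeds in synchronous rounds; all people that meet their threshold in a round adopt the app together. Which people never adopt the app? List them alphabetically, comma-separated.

Round 1 — Ana, Nia adopt the app (initial).
Round 2 — checking thresholds:
  Hana: 1 of 3 neighbours < 2, below threshold.
  Ivy: 1 of 4 neighbours < 3, below threshold.
  Lee: 1 of 3 neighbours < 2, below threshold.
  Pia: 1 of 3 neighbours ≥ 1, adopts the app.
Round 3 — checking thresholds:
  Hana: 2 of 3 neighbours ≥ 2, adopts the app.
  Ivy: 2 of 4 neighbours < 3, below threshold.
  Lee: 1 of 3 neighbours < 2, below threshold.
Round 4 — no new adoptions; cascade stops.

Ivy, Kai, Lee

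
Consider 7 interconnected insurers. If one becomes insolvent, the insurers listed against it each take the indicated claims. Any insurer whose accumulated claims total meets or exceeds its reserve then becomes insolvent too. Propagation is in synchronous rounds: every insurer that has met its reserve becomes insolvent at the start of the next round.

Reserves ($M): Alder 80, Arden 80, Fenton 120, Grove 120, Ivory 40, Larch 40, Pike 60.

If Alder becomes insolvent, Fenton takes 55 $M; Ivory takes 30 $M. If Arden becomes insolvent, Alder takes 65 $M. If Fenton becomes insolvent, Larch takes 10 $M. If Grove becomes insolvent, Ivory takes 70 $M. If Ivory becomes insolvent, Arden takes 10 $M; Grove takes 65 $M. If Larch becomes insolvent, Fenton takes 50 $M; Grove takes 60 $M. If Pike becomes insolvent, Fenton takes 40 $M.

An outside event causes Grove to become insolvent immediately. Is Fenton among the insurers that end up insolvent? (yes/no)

Round 1 — Grove becomes insolvent (initial).
  Ivory: +70 → 70 ≥ 40
Round 2 — Ivory becomes insolvent.
  Arden: +10 → 10 < 80
No further insolvencies.

no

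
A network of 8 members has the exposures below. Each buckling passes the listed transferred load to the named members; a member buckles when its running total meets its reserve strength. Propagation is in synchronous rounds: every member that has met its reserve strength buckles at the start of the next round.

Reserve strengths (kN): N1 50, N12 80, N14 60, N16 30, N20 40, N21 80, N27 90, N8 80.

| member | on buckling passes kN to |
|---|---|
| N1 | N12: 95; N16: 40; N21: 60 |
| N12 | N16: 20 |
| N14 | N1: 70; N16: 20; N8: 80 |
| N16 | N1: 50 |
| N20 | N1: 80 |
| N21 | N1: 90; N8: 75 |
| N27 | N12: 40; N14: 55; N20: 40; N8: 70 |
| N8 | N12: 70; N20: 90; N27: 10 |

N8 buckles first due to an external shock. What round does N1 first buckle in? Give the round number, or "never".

3

Round 1 — N8 buckles (initial).
  N12: +70 → 70 < 80
  N20: +90 → 90 ≥ 40
  N27: +10 → 10 < 90
Round 2 — N20 buckles.
  N1: +80 → 80 ≥ 50
Round 3 — N1 buckles.
  N12: +95 → 165 ≥ 80
  N16: +40 → 40 ≥ 30
  N21: +60 → 60 < 80
Round 4 — N12, N16 buckle.
No further bucklings.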